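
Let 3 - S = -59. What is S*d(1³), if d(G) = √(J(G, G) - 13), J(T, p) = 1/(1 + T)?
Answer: 155*I*√2 ≈ 219.2*I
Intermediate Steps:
S = 62 (S = 3 - 1*(-59) = 3 + 59 = 62)
d(G) = √(-13 + 1/(1 + G)) (d(G) = √(1/(1 + G) - 13) = √(-13 + 1/(1 + G)))
S*d(1³) = 62*√((-12 - 13*1³)/(1 + 1³)) = 62*√((-12 - 13*1)/(1 + 1)) = 62*√((-12 - 13)/2) = 62*√((½)*(-25)) = 62*√(-25/2) = 62*(5*I*√2/2) = 155*I*√2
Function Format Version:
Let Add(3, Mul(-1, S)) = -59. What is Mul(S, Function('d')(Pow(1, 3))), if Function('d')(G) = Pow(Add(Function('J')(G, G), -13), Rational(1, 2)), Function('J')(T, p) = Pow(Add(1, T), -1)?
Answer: Mul(155, I, Pow(2, Rational(1, 2))) ≈ Mul(219.20, I)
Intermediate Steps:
S = 62 (S = Add(3, Mul(-1, -59)) = Add(3, 59) = 62)
Function('d')(G) = Pow(Add(-13, Pow(Add(1, G), -1)), Rational(1, 2)) (Function('d')(G) = Pow(Add(Pow(Add(1, G), -1), -13), Rational(1, 2)) = Pow(Add(-13, Pow(Add(1, G), -1)), Rational(1, 2)))
Mul(S, Function('d')(Pow(1, 3))) = Mul(62, Pow(Mul(Pow(Add(1, Pow(1, 3)), -1), Add(-12, Mul(-13, Pow(1, 3)))), Rational(1, 2))) = Mul(62, Pow(Mul(Pow(Add(1, 1), -1), Add(-12, Mul(-13, 1))), Rational(1, 2))) = Mul(62, Pow(Mul(Pow(2, -1), Add(-12, -13)), Rational(1, 2))) = Mul(62, Pow(Mul(Rational(1, 2), -25), Rational(1, 2))) = Mul(62, Pow(Rational(-25, 2), Rational(1, 2))) = Mul(62, Mul(Rational(5, 2), I, Pow(2, Rational(1, 2)))) = Mul(155, I, Pow(2, Rational(1, 2)))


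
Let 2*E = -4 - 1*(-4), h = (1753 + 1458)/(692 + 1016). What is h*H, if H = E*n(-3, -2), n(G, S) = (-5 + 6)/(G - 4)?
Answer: 0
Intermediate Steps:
n(G, S) = 1/(-4 + G)
h = 3211/1708 ≈ 1.8800
E = 0 (E = (-4 - 1*(-4))/2 = (-4 + 4)/2 = (½)*0 = 0)
H = 0 (H = 0/(-4 - 3) = 0/(-7) = 0*(-⅐) = 0)
h*H = (3211/1708)*0 = 0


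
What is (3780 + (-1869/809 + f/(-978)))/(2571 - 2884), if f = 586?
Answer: -1494220802/123823113 ≈ -12.067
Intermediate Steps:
(3780 + (-1869/809 + f/(-978)))/(2571 - 2884) = (3780 + (-1869/809 + 586/(-978)))/(2571 - 2884) = (3780 + (-1869*1/809 + 586*(-1/978)))/(-313) = (3780 + (-1869/809 - 293/489))*(-1/313) = (3780 - 1150978/395601)*(-1/313) = (1494220802/395601)*(-1/313) = -1494220802/123823113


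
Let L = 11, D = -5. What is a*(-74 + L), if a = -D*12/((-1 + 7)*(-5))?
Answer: 126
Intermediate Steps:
a = -2 (a = -(-5*12)/((-1 + 7)*(-5)) = -(-60)/(6*(-5)) = -(-60)/(-30) = -(-60)*(-1)/30 = -1*2 = -2)
a*(-74 + L) = -2*(-74 + 11) = -2*(-63) = 126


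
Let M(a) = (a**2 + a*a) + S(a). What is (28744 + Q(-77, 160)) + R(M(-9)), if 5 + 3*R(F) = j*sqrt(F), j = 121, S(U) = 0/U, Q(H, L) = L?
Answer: 86707/3 + 363*sqrt(2) ≈ 29416.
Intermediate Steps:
S(U) = 0
M(a) = 2*a**2 (M(a) = (a**2 + a*a) + 0 = (a**2 + a**2) + 0 = 2*a**2 + 0 = 2*a**2)
R(F) = -5/3 + 121*sqrt(F)/3 (R(F) = -5/3 + (121*sqrt(F))/3 = -5/3 + 121*sqrt(F)/3)
(28744 + Q(-77, 160)) + R(M(-9)) = (28744 + 160) + (-5/3 + 121*sqrt(2*(-9)**2)/3) = 28904 + (-5/3 + 121*sqrt(2*81)/3) = 28904 + (-5/3 + 121*sqrt(162)/3) = 28904 + (-5/3 + 121*(9*sqrt(2))/3) = 28904 + (-5/3 + 363*sqrt(2)) = 86707/3 + 363*sqrt(2)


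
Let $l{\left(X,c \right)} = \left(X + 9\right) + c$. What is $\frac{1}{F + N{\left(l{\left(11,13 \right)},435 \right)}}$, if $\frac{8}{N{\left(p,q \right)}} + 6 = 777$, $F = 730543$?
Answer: $\frac{771}{563248661} \approx 1.3688 \cdot 10^{-6}$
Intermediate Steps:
$l{\left(X,c \right)} = 9 + X + c$ ($l{\left(X,c \right)} = \left(9 + X\right) + c = 9 + X + c$)
$N{\left(p,q \right)} = \frac{8}{771}$ ($N{\left(p,q \right)} = \frac{8}{-6 + 777} = \frac{8}{771}$)
$\frac{1}{F + N{\left(l{\left(11,13 \right)},435 \right)}} = \frac{1}{730543 + \frac{8}{771}} = \frac{1}{\frac{563248661}{771}} = \frac{771}{563248661}$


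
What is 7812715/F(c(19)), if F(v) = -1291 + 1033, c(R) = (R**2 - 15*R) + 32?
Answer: -7812715/258 ≈ -30282.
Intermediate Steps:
c(R) = 32 + R**2 - 15*R
F(v) = -258
7812715/F(c(19)) = 7812715/(-258) = 7812715*(-1/258) = -7812715/258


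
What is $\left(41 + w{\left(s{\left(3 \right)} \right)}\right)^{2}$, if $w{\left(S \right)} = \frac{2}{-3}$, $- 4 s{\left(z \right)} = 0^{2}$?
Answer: $\frac{14641}{9} \approx 1626.8$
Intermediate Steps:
$s{\left(z \right)} = 0$ ($s{\left(z \right)} = - \frac{0^{2}}{4} = \left(- \frac{1}{4}\right) 0 = 0$)
$w{\left(S \right)} = - \frac{2}{3}$ ($w{\left(S \right)} = 2 \left(- \frac{1}{3}\right) = - \frac{2}{3}$)
$\left(41 + w{\left(s{\left(3 \right)} \right)}\right)^{2} = \left(41 - \frac{2}{3}\right)^{2} = \left(\frac{121}{3}\right)^{2} = \frac{14641}{9}$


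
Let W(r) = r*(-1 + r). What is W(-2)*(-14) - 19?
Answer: -103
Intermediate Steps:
W(-2)*(-14) - 19 = -2*(-1 - 2)*(-14) - 19 = -2*(-3)*(-14) - 19 = 6*(-14) - 19 = -84 - 19 = -103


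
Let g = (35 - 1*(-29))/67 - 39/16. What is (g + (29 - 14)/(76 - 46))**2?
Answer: 1108809/1149184 ≈ 0.96487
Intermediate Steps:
g = -1589/1072 (g = (35 + 29)*(1/67) - 39*1/16 = 64*(1/67) - 39/16 = 64/67 - 39/16 = -1589/1072 ≈ -1.4823)
(g + (29 - 14)/(76 - 46))**2 = (-1589/1072 + (29 - 14)/(76 - 46))**2 = (-1589/1072 + 15/30)**2 = (-1589/1072 + 15*(1/30))**2 = (-1589/1072 + 1/2)**2 = (-1053/1072)**2 = 1108809/1149184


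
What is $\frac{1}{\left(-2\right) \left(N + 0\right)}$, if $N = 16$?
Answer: $- \frac{1}{32} \approx -0.03125$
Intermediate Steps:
$\frac{1}{\left(-2\right) \left(N + 0\right)} = \frac{1}{\left(-2\right) \left(16 + 0\right)} = \frac{1}{\left(-2\right) 16} = \frac{1}{-32} = - \frac{1}{32}$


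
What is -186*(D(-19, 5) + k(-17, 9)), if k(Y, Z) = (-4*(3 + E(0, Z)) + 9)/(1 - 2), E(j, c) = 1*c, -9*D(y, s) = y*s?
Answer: -27652/3 ≈ -9217.3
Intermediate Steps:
D(y, s) = -s*y/9 (D(y, s) = -y*s/9 = -s*y/9)
E(j, c) = c
k(Y, Z) = 3 + 4*Z (k(Y, Z) = (-4*(3 + Z) + 9)/(1 - 2) = ((-12 - 4*Z) + 9)/(-1) = (-3 - 4*Z)*(-1) = 3 + 4*Z)
-186*(D(-19, 5) + k(-17, 9)) = -186*(-1/9*5*(-19) + (3 + 4*9)) = -186*(95/9 + (3 + 36)) = -186*(95/9 + 39) = -186*446/9 = -27652/3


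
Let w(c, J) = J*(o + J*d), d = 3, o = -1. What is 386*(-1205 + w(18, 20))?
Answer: -9650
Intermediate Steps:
w(c, J) = J*(-1 + 3*J) (w(c, J) = J*(-1 + J*3) = J*(-1 + 3*J))
386*(-1205 + w(18, 20)) = 386*(-1205 + 20*(-1 + 3*20)) = 386*(-1205 + 20*(-1 + 60)) = 386*(-1205 + 20*59) = 386*(-1205 + 1180) = 386*(-25) = -9650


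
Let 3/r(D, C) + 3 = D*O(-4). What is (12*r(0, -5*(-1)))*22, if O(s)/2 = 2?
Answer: -264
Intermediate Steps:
O(s) = 4 (O(s) = 2*2 = 4)
r(D, C) = 3/(-3 + 4*D) (r(D, C) = 3/(-3 + D*4) = 3/(-3 + 4*D))
(12*r(0, -5*(-1)))*22 = (12*(3/(-3 + 4*0)))*22 = (12*(3/(-3 + 0)))*22 = (12*(3/(-3)))*22 = (12*(3*(-1/3)))*22 = (12*(-1))*22 = -12*22 = -264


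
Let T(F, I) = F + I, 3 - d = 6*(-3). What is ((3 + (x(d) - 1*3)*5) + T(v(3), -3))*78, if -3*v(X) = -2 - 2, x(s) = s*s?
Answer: 170924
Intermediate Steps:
d = 21 (d = 3 - 6*(-3) = 3 - 1*(-18) = 3 + 18 = 21)
x(s) = s²
v(X) = 4/3 (v(X) = -(-2 - 2)/3 = -⅓*(-4) = 4/3)
((3 + (x(d) - 1*3)*5) + T(v(3), -3))*78 = ((3 + (21² - 1*3)*5) + (4/3 - 3))*78 = ((3 + (441 - 3)*5) - 5/3)*78 = ((3 + 438*5) - 5/3)*78 = ((3 + 2190) - 5/3)*78 = (2193 - 5/3)*78 = (6574/3)*78 = 170924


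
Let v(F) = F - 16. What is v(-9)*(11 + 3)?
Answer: -350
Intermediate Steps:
v(F) = -16 + F
v(-9)*(11 + 3) = (-16 - 9)*(11 + 3) = -25*14 = -350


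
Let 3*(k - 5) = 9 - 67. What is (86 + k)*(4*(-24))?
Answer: -6880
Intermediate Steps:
k = -43/3 (k = 5 + (9 - 67)/3 = 5 + (⅓)*(-58) = 5 - 58/3 = -43/3 ≈ -14.333)
(86 + k)*(4*(-24)) = (86 - 43/3)*(4*(-24)) = (215/3)*(-96) = -6880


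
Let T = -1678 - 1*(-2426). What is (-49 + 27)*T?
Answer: -16456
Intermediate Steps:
T = 748 (T = -1678 + 2426 = 748)
(-49 + 27)*T = (-49 + 27)*748 = -22*748 = -16456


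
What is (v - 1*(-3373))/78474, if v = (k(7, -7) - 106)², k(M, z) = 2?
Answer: 14189/78474 ≈ 0.18081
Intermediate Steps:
v = 10816 (v = (2 - 106)² = (-104)² = 10816)
(v - 1*(-3373))/78474 = (10816 - 1*(-3373))/78474 = (10816 + 3373)*(1/78474) = 14189*(1/78474) = 14189/78474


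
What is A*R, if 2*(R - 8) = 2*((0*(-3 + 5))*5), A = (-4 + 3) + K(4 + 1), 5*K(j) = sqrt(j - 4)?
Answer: -32/5 ≈ -6.4000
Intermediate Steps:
K(j) = sqrt(-4 + j)/5 (K(j) = sqrt(j - 4)/5 = sqrt(-4 + j)/5)
A = -4/5 (A = (-4 + 3) + sqrt(-4 + (4 + 1))/5 = -1 + sqrt(-4 + 5)/5 = -1 + sqrt(1)/5 = -1 + (1/5)*1 = -1 + 1/5 = -4/5 ≈ -0.80000)
R = 8 (R = 8 + (2*((0*(-3 + 5))*5))/2 = 8 + (2*((0*2)*5))/2 = 8 + (2*(0*5))/2 = 8 + (2*0)/2 = 8 + (1/2)*0 = 8 + 0 = 8)
A*R = -4/5*8 = -32/5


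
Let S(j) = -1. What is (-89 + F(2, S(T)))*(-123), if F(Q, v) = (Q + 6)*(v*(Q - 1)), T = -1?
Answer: 11931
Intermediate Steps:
F(Q, v) = v*(-1 + Q)*(6 + Q) (F(Q, v) = (6 + Q)*(v*(-1 + Q)) = v*(-1 + Q)*(6 + Q))
(-89 + F(2, S(T)))*(-123) = (-89 - (-6 + 2**2 + 5*2))*(-123) = (-89 - (-6 + 4 + 10))*(-123) = (-89 - 1*8)*(-123) = (-89 - 8)*(-123) = -97*(-123) = 11931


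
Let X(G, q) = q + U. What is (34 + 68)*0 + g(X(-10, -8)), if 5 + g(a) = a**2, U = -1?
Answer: 76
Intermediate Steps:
X(G, q) = -1 + q (X(G, q) = q - 1 = -1 + q)
g(a) = -5 + a**2
(34 + 68)*0 + g(X(-10, -8)) = (34 + 68)*0 + (-5 + (-1 - 8)**2) = 102*0 + (-5 + (-9)**2) = 0 + (-5 + 81) = 0 + 76 = 76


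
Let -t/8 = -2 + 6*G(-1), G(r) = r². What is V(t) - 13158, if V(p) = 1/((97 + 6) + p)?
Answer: -934217/71 ≈ -13158.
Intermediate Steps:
t = -32 (t = -8*(-2 + 6*(-1)²) = -8*(-2 + 6*1) = -8*(-2 + 6) = -8*4 = -32)
V(p) = 1/(103 + p)
V(t) - 13158 = 1/(103 - 32) - 13158 = 1/71 - 13158 = -934217/71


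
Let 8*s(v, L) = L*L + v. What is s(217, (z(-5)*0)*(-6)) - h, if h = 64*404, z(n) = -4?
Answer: -206631/8 ≈ -25829.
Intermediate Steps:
s(v, L) = v/8 + L²/8 (s(v, L) = (L*L + v)/8 = (L² + v)/8 = (v + L²)/8 = v/8 + L²/8)
h = 25856
s(217, (z(-5)*0)*(-6)) - h = ((⅛)*217 + (-4*0*(-6))²/8) - 1*25856 = (217/8 + (0*(-6))²/8) - 25856 = (217/8 + (⅛)*0²) - 25856 = (217/8 + (⅛)*0) - 25856 = (217/8 + 0) - 25856 = 217/8 - 25856 = -206631/8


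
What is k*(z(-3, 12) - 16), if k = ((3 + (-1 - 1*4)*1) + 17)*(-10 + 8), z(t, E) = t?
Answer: 570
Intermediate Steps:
k = -30 (k = ((3 + (-1 - 4)*1) + 17)*(-2) = ((3 - 5*1) + 17)*(-2) = ((3 - 5) + 17)*(-2) = (-2 + 17)*(-2) = 15*(-2) = -30)
k*(z(-3, 12) - 16) = -30*(-3 - 16) = -30*(-19) = 570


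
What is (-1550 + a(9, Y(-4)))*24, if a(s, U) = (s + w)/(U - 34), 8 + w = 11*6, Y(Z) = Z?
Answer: -707604/19 ≈ -37242.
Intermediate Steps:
w = 58 (w = -8 + 11*6 = -8 + 66 = 58)
a(s, U) = (58 + s)/(-34 + U) (a(s, U) = (s + 58)/(U - 34) = (58 + s)/(-34 + U))
(-1550 + a(9, Y(-4)))*24 = (-1550 + (58 + 9)/(-34 - 4))*24 = (-1550 + 67/(-38))*24 = (-1550 - 1/38*67)*24 = (-1550 - 67/38)*24 = -58967/38*24 = -707604/19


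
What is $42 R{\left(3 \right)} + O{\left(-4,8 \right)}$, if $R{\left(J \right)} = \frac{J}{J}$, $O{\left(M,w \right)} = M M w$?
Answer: $170$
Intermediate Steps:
$O{\left(M,w \right)} = w M^{2}$ ($O{\left(M,w \right)} = M^{2} w = w M^{2}$)
$R{\left(J \right)} = 1$
$42 R{\left(3 \right)} + O{\left(-4,8 \right)} = 42 \cdot 1 + 8 \left(-4\right)^{2} = 42 + 8 \cdot 16 = 42 + 128 = 170$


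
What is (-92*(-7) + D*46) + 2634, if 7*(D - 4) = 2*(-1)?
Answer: 24142/7 ≈ 3448.9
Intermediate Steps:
D = 26/7 (D = 4 + (2*(-1))/7 = 4 + (⅐)*(-2) = 4 - 2/7 = 26/7 ≈ 3.7143)
(-92*(-7) + D*46) + 2634 = (-92*(-7) + (26/7)*46) + 2634 = (644 + 1196/7) + 2634 = 5704/7 + 2634 = 24142/7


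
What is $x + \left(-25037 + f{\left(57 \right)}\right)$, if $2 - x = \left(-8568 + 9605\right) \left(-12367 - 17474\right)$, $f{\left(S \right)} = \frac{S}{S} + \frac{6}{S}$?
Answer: $\frac{587481579}{19} \approx 3.092 \cdot 10^{7}$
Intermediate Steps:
$f{\left(S \right)} = 1 + \frac{6}{S}$
$x = 30945119$ ($x = 2 - \left(-8568 + 9605\right) \left(-12367 - 17474\right) = 2 - 1037 \left(-29841\right) = 2 - -30945117 = 2 + 30945117 = 30945119$)
$x + \left(-25037 + f{\left(57 \right)}\right) = 30945119 - \left(25037 - \frac{6 + 57}{57}\right) = 30945119 + \left(-25037 + \frac{1}{57} \cdot 63\right) = 30945119 + \left(-25037 + \frac{21}{19}\right) = 30945119 - \frac{475682}{19} = \frac{587481579}{19}$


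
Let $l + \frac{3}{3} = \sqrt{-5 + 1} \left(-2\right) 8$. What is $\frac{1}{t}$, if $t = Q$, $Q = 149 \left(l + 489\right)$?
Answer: $\frac{61}{4454504} + \frac{i}{1113626} \approx 1.3694 \cdot 10^{-5} + 8.9797 \cdot 10^{-7} i$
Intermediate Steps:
$l = -1 - 32 i$ ($l = -1 + \sqrt{-5 + 1} \left(-2\right) 8 = -1 + \sqrt{-4} \left(-2\right) 8 = -1 + 2 i \left(-2\right) 8 = -1 + - 4 i 8 = -1 - 32 i \approx -1.0 - 32.0 i$)
$Q = 72712 - 4768 i$ ($Q = 149 \left(\left(-1 - 32 i\right) + 489\right) = 149 \left(488 - 32 i\right) = 72712 - 4768 i \approx 72712.0 - 4768.0 i$)
$t = 72712 - 4768 i \approx 72712.0 - 4768.0 i$
$\frac{1}{t} = \frac{1}{72712 - 4768 i} = \frac{72712 + 4768 i}{5309768768}$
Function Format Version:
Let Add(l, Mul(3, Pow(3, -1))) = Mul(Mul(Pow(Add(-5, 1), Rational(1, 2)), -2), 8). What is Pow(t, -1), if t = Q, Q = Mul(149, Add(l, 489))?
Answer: Add(Rational(61, 4454504), Mul(Rational(1, 1113626), I)) ≈ Add(1.3694e-5, Mul(8.9797e-7, I))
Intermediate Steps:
l = Add(-1, Mul(-32, I)) (l = Add(-1, Mul(Mul(Pow(Add(-5, 1), Rational(1, 2)), -2), 8)) = Add(-1, Mul(Mul(Pow(-4, Rational(1, 2)), -2), 8)) = Add(-1, Mul(Mul(Mul(2, I), -2), 8)) = Add(-1, Mul(Mul(-4, I), 8)) = Add(-1, Mul(-32, I)) ≈ Add(-1.0000, Mul(-32.000, I)))
Q = Add(72712, Mul(-4768, I)) (Q = Mul(149, Add(Add(-1, Mul(-32, I)), 489)) = Mul(149, Add(488, Mul(-32, I))) = Add(72712, Mul(-4768, I)) ≈ Add(72712., Mul(-4768.0, I)))
t = Add(72712, Mul(-4768, I)) ≈ Add(72712., Mul(-4768.0, I))
Pow(t, -1) = Pow(Add(72712, Mul(-4768, I)), -1) = Mul(Rational(1, 5309768768), Add(72712, Mul(4768, I)))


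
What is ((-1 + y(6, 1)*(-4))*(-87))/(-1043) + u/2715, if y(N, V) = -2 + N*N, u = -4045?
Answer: -7315804/566349 ≈ -12.917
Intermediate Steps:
y(N, V) = -2 + N²
((-1 + y(6, 1)*(-4))*(-87))/(-1043) + u/2715 = ((-1 + (-2 + 6²)*(-4))*(-87))/(-1043) - 4045/2715 = ((-1 + (-2 + 36)*(-4))*(-87))*(-1/1043) - 4045*1/2715 = ((-1 + 34*(-4))*(-87))*(-1/1043) - 809/543 = ((-1 - 136)*(-87))*(-1/1043) - 809/543 = -137*(-87)*(-1/1043) - 809/543 = 11919*(-1/1043) - 809/543 = -11919/1043 - 809/543 = -7315804/566349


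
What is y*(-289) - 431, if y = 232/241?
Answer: -170919/241 ≈ -709.21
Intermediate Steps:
y = 232/241 (y = 232*(1/241) = 232/241 ≈ 0.96266)
y*(-289) - 431 = (232/241)*(-289) - 431 = -67048/241 - 431 = -170919/241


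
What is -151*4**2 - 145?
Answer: -2561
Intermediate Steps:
-151*4**2 - 145 = -151*16 - 145 = -2416 - 145 = -2561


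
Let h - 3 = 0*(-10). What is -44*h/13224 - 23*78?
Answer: -1976999/1102 ≈ -1794.0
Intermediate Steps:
h = 3 (h = 3 + 0*(-10) = 3 + 0 = 3)
-44*h/13224 - 23*78 = -44/(152/((3/87))) - 23*78 = -44/(152/((3*(1/87)))) - 1794 = -44/(152/(1/29)) - 1794 = -44/(152*29) - 1794 = -44/4408 - 1794 = -44*1/4408 - 1794 = -11/1102 - 1794 = -1976999/1102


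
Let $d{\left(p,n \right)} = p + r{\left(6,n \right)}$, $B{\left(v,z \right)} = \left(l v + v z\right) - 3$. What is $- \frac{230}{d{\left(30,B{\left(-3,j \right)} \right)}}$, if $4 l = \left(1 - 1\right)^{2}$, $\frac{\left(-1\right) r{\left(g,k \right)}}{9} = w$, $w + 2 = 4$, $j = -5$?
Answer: $- \frac{115}{6} \approx -19.167$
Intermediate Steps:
$w = 2$ ($w = -2 + 4 = 2$)
$r{\left(g,k \right)} = -18$ ($r{\left(g,k \right)} = \left(-9\right) 2 = -18$)
$l = 0$ ($l = \frac{\left(1 - 1\right)^{2}}{4} = \frac{0^{2}}{4} = \frac{1}{4} \cdot 0 = 0$)
$B{\left(v,z \right)} = -3 + v z$ ($B{\left(v,z \right)} = \left(0 v + v z\right) - 3 = \left(0 + v z\right) - 3 = v z - 3 = -3 + v z$)
$d{\left(p,n \right)} = -18 + p$ ($d{\left(p,n \right)} = p - 18 = -18 + p$)
$- \frac{230}{d{\left(30,B{\left(-3,j \right)} \right)}} = - \frac{230}{-18 + 30} = - \frac{230}{12} = \left(-230\right) \frac{1}{12} = - \frac{115}{6}$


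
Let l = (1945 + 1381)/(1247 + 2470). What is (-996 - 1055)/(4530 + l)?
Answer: -7623567/16841336 ≈ -0.45267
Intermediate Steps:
l = 3326/3717 ≈ 0.89481
(-996 - 1055)/(4530 + l) = (-996 - 1055)/(4530 + 3326/3717) = -2051/16841336/3717 = -2051*3717/16841336 = -7623567/16841336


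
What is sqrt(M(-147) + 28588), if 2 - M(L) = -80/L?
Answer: 5*sqrt(504318)/21 ≈ 169.08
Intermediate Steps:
M(L) = 2 + 80/L (M(L) = 2 - (-80)/L = 2 + 80/L)
sqrt(M(-147) + 28588) = sqrt((2 + 80/(-147)) + 28588) = sqrt((2 + 80*(-1/147)) + 28588) = sqrt((2 - 80/147) + 28588) = sqrt(214/147 + 28588) = sqrt(4202650/147) = 5*sqrt(504318)/21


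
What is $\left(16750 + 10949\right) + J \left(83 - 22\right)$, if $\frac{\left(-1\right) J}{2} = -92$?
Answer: $38923$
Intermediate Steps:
$J = 184$ ($J = \left(-2\right) \left(-92\right) = 184$)
$\left(16750 + 10949\right) + J \left(83 - 22\right) = \left(16750 + 10949\right) + 184 \left(83 - 22\right) = 27699 + 184 \cdot 61 = 27699 + 11224 = 38923$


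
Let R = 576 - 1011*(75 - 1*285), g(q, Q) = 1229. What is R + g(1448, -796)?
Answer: 214115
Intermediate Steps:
R = 212886 (R = 576 - 1011*(75 - 285) = 576 - 1011*(-210) = 576 + 212310 = 212886)
R + g(1448, -796) = 212886 + 1229 = 214115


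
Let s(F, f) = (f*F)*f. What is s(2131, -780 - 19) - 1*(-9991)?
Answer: 1360442522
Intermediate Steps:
s(F, f) = F*f**2 (s(F, f) = (F*f)*f = F*f**2)
s(2131, -780 - 19) - 1*(-9991) = 2131*(-780 - 19)**2 - 1*(-9991) = 2131*(-799)**2 + 9991 = 2131*638401 + 9991 = 1360432531 + 9991 = 1360442522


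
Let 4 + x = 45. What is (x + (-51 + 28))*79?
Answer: 1422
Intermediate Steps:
x = 41 (x = -4 + 45 = 41)
(x + (-51 + 28))*79 = (41 + (-51 + 28))*79 = (41 - 23)*79 = 18*79 = 1422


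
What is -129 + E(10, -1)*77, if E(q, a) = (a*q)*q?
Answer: -7829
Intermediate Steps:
E(q, a) = a*q**2
-129 + E(10, -1)*77 = -129 - 1*10**2*77 = -129 - 1*100*77 = -129 - 100*77 = -129 - 7700 = -7829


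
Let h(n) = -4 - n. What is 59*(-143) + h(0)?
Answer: -8441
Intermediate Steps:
59*(-143) + h(0) = 59*(-143) + (-4 - 1*0) = -8437 + (-4 + 0) = -8437 - 4 = -8441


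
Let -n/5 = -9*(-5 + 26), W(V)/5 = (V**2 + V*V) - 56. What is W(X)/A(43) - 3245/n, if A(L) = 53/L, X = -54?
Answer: 234673363/10017 ≈ 23428.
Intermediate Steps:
W(V) = -280 + 10*V**2 (W(V) = 5*((V**2 + V*V) - 56) = 5*((V**2 + V**2) - 56) = 5*(2*V**2 - 56) = 5*(-56 + 2*V**2) = -280 + 10*V**2)
n = 945 (n = -(-45)*(-5 + 26) = -(-45)*21 = -5*(-189) = 945)
W(X)/A(43) - 3245/n = (-280 + 10*(-54)**2)/((53/43)) - 3245/945 = (-280 + 10*2916)/((53*(1/43))) - 3245*1/945 = (-280 + 29160)/(53/43) - 649/189 = 28880*(43/53) - 649/189 = 1241840/53 - 649/189 = 234673363/10017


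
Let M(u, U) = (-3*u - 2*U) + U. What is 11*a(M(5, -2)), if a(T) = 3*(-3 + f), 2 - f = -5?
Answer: 132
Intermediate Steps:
f = 7 (f = 2 - 1*(-5) = 2 + 5 = 7)
M(u, U) = -U - 3*u
a(T) = 12 (a(T) = 3*(-3 + 7) = 3*4 = 12)
11*a(M(5, -2)) = 11*12 = 132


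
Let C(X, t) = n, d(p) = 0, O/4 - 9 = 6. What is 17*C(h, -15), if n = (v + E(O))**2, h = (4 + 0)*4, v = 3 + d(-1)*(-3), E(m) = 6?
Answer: 1377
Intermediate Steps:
O = 60 (O = 36 + 4*6 = 36 + 24 = 60)
v = 3 (v = 3 + 0*(-3) = 3 + 0 = 3)
h = 16 (h = 4*4 = 16)
n = 81 (n = (3 + 6)**2 = 9**2 = 81)
C(X, t) = 81
17*C(h, -15) = 17*81 = 1377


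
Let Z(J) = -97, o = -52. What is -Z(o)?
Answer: 97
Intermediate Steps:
-Z(o) = -1*(-97) = 97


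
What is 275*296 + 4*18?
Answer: 81472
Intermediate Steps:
275*296 + 4*18 = 81400 + 72 = 81472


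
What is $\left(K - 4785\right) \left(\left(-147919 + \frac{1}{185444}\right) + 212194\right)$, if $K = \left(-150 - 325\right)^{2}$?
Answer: $\frac{658070797306210}{46361} \approx 1.4194 \cdot 10^{10}$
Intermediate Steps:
$K = 225625$ ($K = \left(-475\right)^{2} = 225625$)
$\left(K - 4785\right) \left(\left(-147919 + \frac{1}{185444}\right) + 212194\right) = \left(225625 - 4785\right) \left(\left(-147919 + \frac{1}{185444}\right) + 212194\right) = 220840 \left(\left(-147919 + \frac{1}{185444}\right) + 212194\right) = 220840 \left(- \frac{27430691035}{185444} + 212194\right) = 220840 \cdot \frac{11919413101}{185444} = \frac{658070797306210}{46361}$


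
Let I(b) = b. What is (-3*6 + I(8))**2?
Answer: 100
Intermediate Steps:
(-3*6 + I(8))**2 = (-3*6 + 8)**2 = (-18 + 8)**2 = (-10)**2 = 100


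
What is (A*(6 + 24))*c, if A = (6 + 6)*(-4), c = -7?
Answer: 10080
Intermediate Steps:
A = -48 (A = 12*(-4) = -48)
(A*(6 + 24))*c = -48*(6 + 24)*(-7) = -48*30*(-7) = -1440*(-7) = 10080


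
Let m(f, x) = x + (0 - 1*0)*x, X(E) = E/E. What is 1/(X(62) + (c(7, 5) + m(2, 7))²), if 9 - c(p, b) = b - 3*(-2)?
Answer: 1/26 ≈ 0.038462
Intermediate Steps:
c(p, b) = 3 - b (c(p, b) = 9 - (b - 3*(-2)) = 9 - (b + 6) = 9 - (6 + b) = 9 + (-6 - b) = 3 - b)
X(E) = 1
m(f, x) = x (m(f, x) = x + (0 + 0)*x = x + 0*x = x + 0 = x)
1/(X(62) + (c(7, 5) + m(2, 7))²) = 1/(1 + ((3 - 1*5) + 7)²) = 1/(1 + ((3 - 5) + 7)²) = 1/(1 + (-2 + 7)²) = 1/(1 + 5²) = 1/(1 + 25) = 1/26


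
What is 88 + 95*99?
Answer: 9493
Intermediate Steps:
88 + 95*99 = 88 + 9405 = 9493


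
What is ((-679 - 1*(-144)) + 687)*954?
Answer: 145008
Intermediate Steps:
((-679 - 1*(-144)) + 687)*954 = ((-679 + 144) + 687)*954 = (-535 + 687)*954 = 152*954 = 145008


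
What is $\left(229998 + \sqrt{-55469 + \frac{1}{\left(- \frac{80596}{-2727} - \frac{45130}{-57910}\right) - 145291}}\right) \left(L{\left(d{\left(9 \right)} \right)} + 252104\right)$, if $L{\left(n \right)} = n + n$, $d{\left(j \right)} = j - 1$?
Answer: $57987095760 + \frac{6303 i \sqrt{182433176811256006294190579}}{1433727947} \approx 5.7987 \cdot 10^{10} + 5.9379 \cdot 10^{7} i$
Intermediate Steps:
$d{\left(j \right)} = -1 + j$ ($d{\left(j \right)} = j - 1 = -1 + j$)
$L{\left(n \right)} = 2 n$
$\left(229998 + \sqrt{-55469 + \frac{1}{\left(- \frac{80596}{-2727} - \frac{45130}{-57910}\right) - 145291}}\right) \left(L{\left(d{\left(9 \right)} \right)} + 252104\right) = \left(229998 + \sqrt{-55469 + \frac{1}{\left(- \frac{80596}{-2727} - \frac{45130}{-57910}\right) - 145291}}\right) \left(2 \left(-1 + 9\right) + 252104\right) = \left(229998 + \sqrt{-55469 + \frac{1}{\left(\left(-80596\right) \left(- \frac{1}{2727}\right) - - \frac{4513}{5791}\right) - 145291}}\right) \left(2 \cdot 8 + 252104\right) = \left(229998 + \sqrt{-55469 + \frac{1}{\left(\frac{80596}{2727} + \frac{4513}{5791}\right) - 145291}}\right) \left(16 + 252104\right) = \left(229998 + \sqrt{-55469 + \frac{1}{\frac{479038387}{15792057} - 145291}}\right) 252120 = \left(229998 + \sqrt{-55469 + \frac{1}{- \frac{2293964715200}{15792057}}}\right) 252120 = \left(229998 + \sqrt{-55469 - \frac{15792057}{2293964715200}}\right) 252120 = \left(229998 + \sqrt{- \frac{127243928803220857}{2293964715200}}\right) 252120 = \left(229998 + \frac{i \sqrt{182433176811256006294190579}}{57349117880}\right) 252120 = 57987095760 + \frac{6303 i \sqrt{182433176811256006294190579}}{1433727947}$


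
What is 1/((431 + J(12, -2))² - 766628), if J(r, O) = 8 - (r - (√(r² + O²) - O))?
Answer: -4073/2371512143 - 12*√37/2371512143 ≈ -1.7482e-6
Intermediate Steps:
J(r, O) = 8 + √(O² + r²) - O - r (J(r, O) = 8 - (r - (√(O² + r²) - O)) = 8 - (r + (O - √(O² + r²))) = 8 - (O + r - √(O² + r²)) = 8 + (√(O² + r²) - O - r) = 8 + √(O² + r²) - O - r)
1/((431 + J(12, -2))² - 766628) = 1/((431 + (8 + √((-2)² + 12²) - 1*(-2) - 1*12))² - 766628) = 1/((431 + (8 + √(4 + 144) + 2 - 12))² - 766628) = 1/((431 + (8 + √148 + 2 - 12))² - 766628) = 1/((431 + (8 + 2*√37 + 2 - 12))² - 766628) = 1/((431 + (-2 + 2*√37))² - 766628) = 1/((429 + 2*√37)² - 766628) = 1/(-766628 + (429 + 2*√37)²)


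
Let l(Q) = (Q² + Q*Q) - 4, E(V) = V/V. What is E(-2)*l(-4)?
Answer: 28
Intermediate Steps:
E(V) = 1
l(Q) = -4 + 2*Q² (l(Q) = (Q² + Q²) - 4 = 2*Q² - 4 = -4 + 2*Q²)
E(-2)*l(-4) = 1*(-4 + 2*(-4)²) = 1*(-4 + 2*16) = 1*(-4 + 32) = 1*28 = 28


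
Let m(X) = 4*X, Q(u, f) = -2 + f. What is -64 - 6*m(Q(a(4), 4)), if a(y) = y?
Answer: -112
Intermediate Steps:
-64 - 6*m(Q(a(4), 4)) = -64 - 24*(-2 + 4) = -64 - 24*2 = -64 - 6*8 = -64 - 48 = -112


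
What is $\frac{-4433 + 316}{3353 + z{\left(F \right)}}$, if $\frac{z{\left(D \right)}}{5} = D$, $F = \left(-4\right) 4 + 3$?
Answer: $- \frac{4117}{3288} \approx -1.2521$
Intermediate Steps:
$F = -13$ ($F = -16 + 3 = -13$)
$z{\left(D \right)} = 5 D$
$\frac{-4433 + 316}{3353 + z{\left(F \right)}} = \frac{-4433 + 316}{3353 + 5 \left(-13\right)} = - \frac{4117}{3353 - 65} = - \frac{4117}{3288}$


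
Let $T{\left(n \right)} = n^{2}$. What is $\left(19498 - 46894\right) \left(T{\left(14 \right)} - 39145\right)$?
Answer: $1067046804$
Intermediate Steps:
$\left(19498 - 46894\right) \left(T{\left(14 \right)} - 39145\right) = \left(19498 - 46894\right) \left(14^{2} - 39145\right) = - 27396 \left(196 - 39145\right) = \left(-27396\right) \left(-38949\right) = 1067046804$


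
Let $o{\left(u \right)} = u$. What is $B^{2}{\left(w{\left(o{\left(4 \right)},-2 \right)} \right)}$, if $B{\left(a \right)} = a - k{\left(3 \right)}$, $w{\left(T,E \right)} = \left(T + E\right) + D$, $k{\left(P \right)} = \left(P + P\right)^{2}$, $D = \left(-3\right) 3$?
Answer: $1849$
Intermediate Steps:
$D = -9$
$k{\left(P \right)} = 4 P^{2}$ ($k{\left(P \right)} = \left(2 P\right)^{2} = 4 P^{2}$)
$w{\left(T,E \right)} = -9 + E + T$ ($w{\left(T,E \right)} = \left(T + E\right) - 9 = \left(E + T\right) - 9 = -9 + E + T$)
$B{\left(a \right)} = -36 + a$ ($B{\left(a \right)} = a - 4 \cdot 3^{2} = a - 4 \cdot 9 = a - 36 = -36 + a$)
$B^{2}{\left(w{\left(o{\left(4 \right)},-2 \right)} \right)} = \left(-36 - 7\right)^{2} = \left(-43\right)^{2} = 1849$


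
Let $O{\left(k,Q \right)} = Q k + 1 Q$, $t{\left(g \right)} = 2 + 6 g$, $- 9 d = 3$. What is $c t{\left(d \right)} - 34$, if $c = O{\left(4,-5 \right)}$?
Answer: $-34$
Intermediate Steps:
$d = - \frac{1}{3}$ ($d = \left(- \frac{1}{9}\right) 3 = - \frac{1}{3} \approx -0.33333$)
$O{\left(k,Q \right)} = Q + Q k$ ($O{\left(k,Q \right)} = Q k + Q = Q + Q k$)
$c = -25$ ($c = - 5 \left(1 + 4\right) = \left(-5\right) 5 = -25$)
$c t{\left(d \right)} - 34 = - 25 \left(2 + 6 \left(- \frac{1}{3}\right)\right) - 34 = - 25 \left(2 - 2\right) - 34 = \left(-25\right) 0 - 34 = 0 - 34 = -34$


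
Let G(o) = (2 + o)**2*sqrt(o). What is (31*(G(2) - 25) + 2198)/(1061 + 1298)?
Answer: 1423/2359 + 496*sqrt(2)/2359 ≈ 0.90057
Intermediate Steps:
G(o) = sqrt(o)*(2 + o)**2
(31*(G(2) - 25) + 2198)/(1061 + 1298) = (31*(sqrt(2)*(2 + 2)**2 - 25) + 2198)/(1061 + 1298) = (31*(sqrt(2)*4**2 - 25) + 2198)/2359 = (31*(sqrt(2)*16 - 25) + 2198)*(1/2359) = (31*(16*sqrt(2) - 25) + 2198)*(1/2359) = (31*(-25 + 16*sqrt(2)) + 2198)*(1/2359) = ((-775 + 496*sqrt(2)) + 2198)*(1/2359) = (1423 + 496*sqrt(2))*(1/2359) = 1423/2359 + 496*sqrt(2)/2359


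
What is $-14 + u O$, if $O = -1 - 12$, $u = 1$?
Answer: $-27$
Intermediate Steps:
$O = -13$ ($O = -1 - 12 = -13$)
$-14 + u O = -14 + 1 \left(-13\right) = -14 - 13 = -27$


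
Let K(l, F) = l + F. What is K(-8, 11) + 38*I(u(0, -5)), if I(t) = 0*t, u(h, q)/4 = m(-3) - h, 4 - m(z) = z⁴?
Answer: 3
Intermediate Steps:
m(z) = 4 - z⁴
u(h, q) = -308 - 4*h (u(h, q) = 4*((4 - 1*(-3)⁴) - h) = 4*((4 - 1*81) - h) = 4*((4 - 81) - h) = 4*(-77 - h) = -308 - 4*h)
I(t) = 0
K(l, F) = F + l
K(-8, 11) + 38*I(u(0, -5)) = (11 - 8) + 38*0 = 3 + 0 = 3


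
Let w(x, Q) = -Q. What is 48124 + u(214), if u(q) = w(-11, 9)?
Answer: 48115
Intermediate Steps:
u(q) = -9 (u(q) = -1*9 = -9)
48124 + u(214) = 48124 - 9 = 48115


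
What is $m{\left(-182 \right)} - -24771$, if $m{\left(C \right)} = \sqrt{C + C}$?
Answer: $24771 + 2 i \sqrt{91} \approx 24771.0 + 19.079 i$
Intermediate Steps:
$m{\left(C \right)} = \sqrt{2} \sqrt{C}$ ($m{\left(C \right)} = \sqrt{2 C} = \sqrt{2} \sqrt{C}$)
$m{\left(-182 \right)} - -24771 = \sqrt{2} \sqrt{-182} - -24771 = \sqrt{2} i \sqrt{182} + 24771 = 2 i \sqrt{91} + 24771 = 24771 + 2 i \sqrt{91}$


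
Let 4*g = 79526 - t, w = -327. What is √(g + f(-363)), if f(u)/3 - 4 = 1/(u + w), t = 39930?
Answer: 21*√1188870/230 ≈ 99.554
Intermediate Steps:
g = 9899 (g = (79526 - 1*39930)/4 = (79526 - 39930)/4 = (¼)*39596 = 9899)
f(u) = 12 + 3/(-327 + u) (f(u) = 12 + 3/(u - 327) = 12 + 3/(-327 + u))
√(g + f(-363)) = √(9899 + 3*(-1307 + 4*(-363))/(-327 - 363)) = √(9899 + 3*(-1307 - 1452)/(-690)) = √(9899 + 3*(-1/690)*(-2759)) = √(9899 + 2759/230) = √(2279529/230) = 21*√1188870/230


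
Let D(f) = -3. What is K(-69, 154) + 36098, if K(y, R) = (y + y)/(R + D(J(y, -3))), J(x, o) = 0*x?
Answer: 5450660/151 ≈ 36097.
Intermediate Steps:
J(x, o) = 0
K(y, R) = 2*y/(-3 + R) (K(y, R) = (y + y)/(R - 3) = (2*y)/(-3 + R) = 2*y/(-3 + R))
K(-69, 154) + 36098 = 2*(-69)/(-3 + 154) + 36098 = 2*(-69)/151 + 36098 = 2*(-69)*(1/151) + 36098 = -138/151 + 36098 = 5450660/151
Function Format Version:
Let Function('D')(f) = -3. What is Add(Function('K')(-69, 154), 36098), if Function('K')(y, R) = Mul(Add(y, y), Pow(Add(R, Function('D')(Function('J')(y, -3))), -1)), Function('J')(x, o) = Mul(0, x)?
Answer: Rational(5450660, 151) ≈ 36097.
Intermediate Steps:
Function('J')(x, o) = 0
Function('K')(y, R) = Mul(2, y, Pow(Add(-3, R), -1)) (Function('K')(y, R) = Mul(Add(y, y), Pow(Add(R, -3), -1)) = Mul(Mul(2, y), Pow(Add(-3, R), -1)) = Mul(2, y, Pow(Add(-3, R), -1)))
Add(Function('K')(-69, 154), 36098) = Add(Mul(2, -69, Pow(Add(-3, 154), -1)), 36098) = Add(Mul(2, -69, Pow(151, -1)), 36098) = Add(Mul(2, -69, Rational(1, 151)), 36098) = Add(Rational(-138, 151), 36098) = Rational(5450660, 151)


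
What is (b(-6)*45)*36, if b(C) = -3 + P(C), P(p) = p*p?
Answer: 53460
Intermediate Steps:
P(p) = p**2
b(C) = -3 + C**2
(b(-6)*45)*36 = ((-3 + (-6)**2)*45)*36 = ((-3 + 36)*45)*36 = (33*45)*36 = 1485*36 = 53460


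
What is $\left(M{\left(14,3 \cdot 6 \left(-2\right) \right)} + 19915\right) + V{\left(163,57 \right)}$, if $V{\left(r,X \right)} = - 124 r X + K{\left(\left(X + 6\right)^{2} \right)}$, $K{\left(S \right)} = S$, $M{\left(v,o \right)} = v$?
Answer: $-1128186$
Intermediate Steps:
$V{\left(r,X \right)} = \left(6 + X\right)^{2} - 124 X r$ ($V{\left(r,X \right)} = - 124 r X + \left(X + 6\right)^{2} = - 124 X r + \left(6 + X\right)^{2} = \left(6 + X\right)^{2} - 124 X r$)
$\left(M{\left(14,3 \cdot 6 \left(-2\right) \right)} + 19915\right) + V{\left(163,57 \right)} = \left(14 + 19915\right) + \left(\left(6 + 57\right)^{2} - 7068 \cdot 163\right) = 19929 - \left(1152084 - 63^{2}\right) = 19929 + \left(3969 - 1152084\right) = 19929 - 1148115 = -1128186$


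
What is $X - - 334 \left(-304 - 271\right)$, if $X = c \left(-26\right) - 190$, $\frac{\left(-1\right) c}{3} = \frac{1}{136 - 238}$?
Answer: $- \frac{3268093}{17} \approx -1.9224 \cdot 10^{5}$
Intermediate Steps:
$c = \frac{1}{34}$ ($c = - \frac{3}{136 - 238} = - \frac{3}{-102} = \left(-3\right) \left(- \frac{1}{102}\right) = \frac{1}{34} \approx 0.029412$)
$X = - \frac{3243}{17}$ ($X = \frac{1}{34} \left(-26\right) - 190 = - \frac{13}{17} - 190 = - \frac{3243}{17} \approx -190.76$)
$X - - 334 \left(-304 - 271\right) = - \frac{3243}{17} - - 334 \left(-304 - 271\right) = - \frac{3243}{17} - \left(-334\right) \left(-575\right) = - \frac{3243}{17} - 192050 = - \frac{3268093}{17}$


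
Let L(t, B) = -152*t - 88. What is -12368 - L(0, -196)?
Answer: -12280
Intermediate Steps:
L(t, B) = -88 - 152*t
-12368 - L(0, -196) = -12368 - (-88 - 152*0) = -12368 - (-88 + 0) = -12368 - 1*(-88) = -12368 + 88 = -12280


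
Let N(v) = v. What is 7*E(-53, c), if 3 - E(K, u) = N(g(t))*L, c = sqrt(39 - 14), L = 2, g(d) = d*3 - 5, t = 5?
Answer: -119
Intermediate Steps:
g(d) = -5 + 3*d (g(d) = 3*d - 5 = -5 + 3*d)
c = 5 (c = sqrt(25) = 5)
E(K, u) = -17 (E(K, u) = 3 - (-5 + 3*5)*2 = 3 - (-5 + 15)*2 = 3 - 10*2 = 3 - 1*20 = 3 - 20 = -17)
7*E(-53, c) = 7*(-17) = -119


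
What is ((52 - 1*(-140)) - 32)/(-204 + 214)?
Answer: 16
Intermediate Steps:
((52 - 1*(-140)) - 32)/(-204 + 214) = ((52 + 140) - 32)/10 = (192 - 32)*(⅒) = 160*(⅒) = 16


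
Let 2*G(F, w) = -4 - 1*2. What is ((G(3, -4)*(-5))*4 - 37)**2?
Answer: 529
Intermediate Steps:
G(F, w) = -3 (G(F, w) = (-4 - 1*2)/2 = (-4 - 2)/2 = (1/2)*(-6) = -3)
((G(3, -4)*(-5))*4 - 37)**2 = (-3*(-5)*4 - 37)**2 = (15*4 - 37)**2 = (60 - 37)**2 = 23**2 = 529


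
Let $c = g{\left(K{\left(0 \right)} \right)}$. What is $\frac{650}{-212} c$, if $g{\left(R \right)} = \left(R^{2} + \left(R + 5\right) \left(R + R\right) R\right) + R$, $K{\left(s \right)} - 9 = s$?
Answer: $- \frac{383175}{53} \approx -7229.7$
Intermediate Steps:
$K{\left(s \right)} = 9 + s$
$g{\left(R \right)} = R + R^{2} + 2 R^{2} \left(5 + R\right)$ ($g{\left(R \right)} = \left(R^{2} + \left(5 + R\right) 2 R R\right) + R = \left(R^{2} + 2 R \left(5 + R\right) R\right) + R = \left(R^{2} + 2 R^{2} \left(5 + R\right)\right) + R = R + R^{2} + 2 R^{2} \left(5 + R\right)$)
$c = 2358$ ($c = \left(9 + 0\right) \left(1 + 2 \left(9 + 0\right)^{2} + 11 \left(9 + 0\right)\right) = 9 \left(1 + 2 \cdot 9^{2} + 11 \cdot 9\right) = 9 \left(1 + 2 \cdot 81 + 99\right) = 9 \left(1 + 162 + 99\right) = 9 \cdot 262 = 2358$)
$\frac{650}{-212} c = \frac{650}{-212} \cdot 2358 = 650 \left(- \frac{1}{212}\right) 2358 = \left(- \frac{325}{106}\right) 2358 = - \frac{383175}{53}$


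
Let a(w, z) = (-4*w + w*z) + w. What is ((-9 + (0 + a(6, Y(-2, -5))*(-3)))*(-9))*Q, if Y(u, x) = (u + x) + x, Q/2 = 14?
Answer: -65772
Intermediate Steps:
Q = 28 (Q = 2*14 = 28)
Y(u, x) = u + 2*x
a(w, z) = -3*w + w*z
((-9 + (0 + a(6, Y(-2, -5))*(-3)))*(-9))*Q = ((-9 + (0 + (6*(-3 + (-2 + 2*(-5))))*(-3)))*(-9))*28 = ((-9 + (0 + (6*(-3 + (-2 - 10)))*(-3)))*(-9))*28 = ((-9 + (0 + (6*(-3 - 12))*(-3)))*(-9))*28 = ((-9 + (0 + (6*(-15))*(-3)))*(-9))*28 = ((-9 + (0 - 90*(-3)))*(-9))*28 = ((-9 + (0 + 270))*(-9))*28 = ((-9 + 270)*(-9))*28 = (261*(-9))*28 = -2349*28 = -65772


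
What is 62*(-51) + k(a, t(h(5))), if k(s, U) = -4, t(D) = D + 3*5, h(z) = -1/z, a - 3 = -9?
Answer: -3166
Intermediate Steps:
a = -6 (a = 3 - 9 = -6)
t(D) = 15 + D (t(D) = D + 15 = 15 + D)
62*(-51) + k(a, t(h(5))) = 62*(-51) - 4 = -3162 - 4 = -3166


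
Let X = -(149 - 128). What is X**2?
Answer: 441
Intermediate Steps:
X = -21 (X = -1*21 = -21)
X**2 = (-21)**2 = 441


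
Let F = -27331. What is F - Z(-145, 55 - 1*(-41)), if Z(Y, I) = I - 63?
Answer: -27364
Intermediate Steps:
Z(Y, I) = -63 + I
F - Z(-145, 55 - 1*(-41)) = -27331 - (-63 + (55 - 1*(-41))) = -27331 - (-63 + (55 + 41)) = -27331 - (-63 + 96) = -27331 - 1*33 = -27331 - 33 = -27364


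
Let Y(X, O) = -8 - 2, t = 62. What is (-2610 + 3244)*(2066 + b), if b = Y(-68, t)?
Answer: 1303504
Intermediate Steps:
Y(X, O) = -10
b = -10
(-2610 + 3244)*(2066 + b) = (-2610 + 3244)*(2066 - 10) = 634*2056 = 1303504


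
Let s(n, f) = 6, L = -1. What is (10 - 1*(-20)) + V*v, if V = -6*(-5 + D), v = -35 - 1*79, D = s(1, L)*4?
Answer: 13026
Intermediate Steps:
D = 24 (D = 6*4 = 24)
v = -114 (v = -35 - 79 = -114)
V = -114 (V = -6*(-5 + 24) = -6*19 = -114)
(10 - 1*(-20)) + V*v = (10 - 1*(-20)) - 114*(-114) = (10 + 20) + 12996 = 30 + 12996 = 13026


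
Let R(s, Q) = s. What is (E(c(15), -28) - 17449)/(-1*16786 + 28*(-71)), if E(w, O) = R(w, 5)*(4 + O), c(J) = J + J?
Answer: 18169/18774 ≈ 0.96777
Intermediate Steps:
c(J) = 2*J
E(w, O) = w*(4 + O)
(E(c(15), -28) - 17449)/(-1*16786 + 28*(-71)) = ((2*15)*(4 - 28) - 17449)/(-1*16786 + 28*(-71)) = (30*(-24) - 17449)/(-16786 - 1988) = (-720 - 17449)/(-18774) = -18169*(-1/18774) = 18169/18774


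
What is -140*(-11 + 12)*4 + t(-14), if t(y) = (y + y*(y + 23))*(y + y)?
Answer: 3360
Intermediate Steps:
t(y) = 2*y*(y + y*(23 + y)) (t(y) = (y + y*(23 + y))*(2*y) = 2*y*(y + y*(23 + y)))
-140*(-11 + 12)*4 + t(-14) = -140*(-11 + 12)*4 + 2*(-14)²*(24 - 14) = -140*4 + 2*196*10 = -140*4 + 3920 = -560 + 3920 = 3360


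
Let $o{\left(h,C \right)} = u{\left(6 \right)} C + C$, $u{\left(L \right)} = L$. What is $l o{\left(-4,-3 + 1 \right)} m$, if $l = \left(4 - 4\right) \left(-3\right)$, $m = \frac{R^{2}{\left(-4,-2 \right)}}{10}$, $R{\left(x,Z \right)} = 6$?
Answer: $0$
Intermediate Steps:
$m = \frac{18}{5}$ ($m = \frac{6^{2}}{10} = 36 \cdot \frac{1}{10} = \frac{18}{5} \approx 3.6$)
$o{\left(h,C \right)} = 7 C$ ($o{\left(h,C \right)} = 6 C + C = 7 C$)
$l = 0$ ($l = 0 \left(-3\right) = 0$)
$l o{\left(-4,-3 + 1 \right)} m = 0 \cdot 7 \left(-3 + 1\right) \frac{18}{5} = 0 \cdot 7 \left(-2\right) \frac{18}{5} = 0 \left(-14\right) \frac{18}{5} = 0 \cdot \frac{18}{5} = 0$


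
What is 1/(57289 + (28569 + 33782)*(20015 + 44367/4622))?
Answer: 4622/5771080351405 ≈ 8.0089e-10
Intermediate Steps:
1/(57289 + (28569 + 33782)*(20015 + 44367/4622)) = 1/(57289 + 62351*(20015 + 44367*(1/4622))) = 1/(57289 + 62351*(20015 + 44367/4622)) = 1/(57289 + 62351*(92553697/4622)) = 1/(57289 + 5770815561647/4622) = 1/(5771080351405/4622) = 4622/5771080351405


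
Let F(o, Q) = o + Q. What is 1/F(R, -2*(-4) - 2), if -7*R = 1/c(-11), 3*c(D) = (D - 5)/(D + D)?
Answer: 56/303 ≈ 0.18482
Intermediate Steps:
c(D) = (-5 + D)/(6*D) (c(D) = ((D - 5)/(D + D))/3 = ((-5 + D)/((2*D)))/3 = ((-5 + D)*(1/(2*D)))/3 = ((-5 + D)/(2*D))/3 = (-5 + D)/(6*D))
R = -33/56 (R = -(-66/(-5 - 11))/7 = -1/(7*((⅙)*(-1/11)*(-16))) = -1/(7*8/33) = -⅐*33/8 = -33/56 ≈ -0.58929)
F(o, Q) = Q + o
1/F(R, -2*(-4) - 2) = 1/((-2*(-4) - 2) - 33/56) = 1/((8 - 2) - 33/56) = 1/(6 - 33/56) = 1/(303/56) = 56/303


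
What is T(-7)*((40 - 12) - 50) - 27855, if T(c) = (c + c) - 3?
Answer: -27481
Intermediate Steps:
T(c) = -3 + 2*c (T(c) = 2*c - 3 = -3 + 2*c)
T(-7)*((40 - 12) - 50) - 27855 = (-3 + 2*(-7))*((40 - 12) - 50) - 27855 = (-3 - 14)*(28 - 50) - 27855 = -17*(-22) - 27855 = 374 - 27855 = -27481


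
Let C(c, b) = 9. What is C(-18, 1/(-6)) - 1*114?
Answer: -105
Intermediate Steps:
C(-18, 1/(-6)) - 1*114 = 9 - 1*114 = 9 - 114 = -105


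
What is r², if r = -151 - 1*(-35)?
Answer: 13456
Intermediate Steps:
r = -116 (r = -151 + 35 = -116)
r² = (-116)² = 13456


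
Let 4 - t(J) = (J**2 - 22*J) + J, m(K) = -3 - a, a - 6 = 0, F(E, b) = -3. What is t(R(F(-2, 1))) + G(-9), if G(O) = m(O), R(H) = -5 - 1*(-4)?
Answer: -27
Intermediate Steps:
a = 6 (a = 6 + 0 = 6)
R(H) = -1 (R(H) = -5 + 4 = -1)
m(K) = -9 (m(K) = -3 - 1*6 = -3 - 6 = -9)
G(O) = -9
t(J) = 4 - J**2 + 21*J (t(J) = 4 - ((J**2 - 22*J) + J) = 4 - (J**2 - 21*J) = 4 + (-J**2 + 21*J) = 4 - J**2 + 21*J)
t(R(F(-2, 1))) + G(-9) = (4 - 1*(-1)**2 + 21*(-1)) - 9 = (4 - 1*1 - 21) - 9 = (4 - 1 - 21) - 9 = -18 - 9 = -27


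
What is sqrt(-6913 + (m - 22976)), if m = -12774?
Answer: I*sqrt(42663) ≈ 206.55*I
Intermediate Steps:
sqrt(-6913 + (m - 22976)) = sqrt(-6913 + (-12774 - 22976)) = sqrt(-6913 - 35750) = sqrt(-42663) = I*sqrt(42663)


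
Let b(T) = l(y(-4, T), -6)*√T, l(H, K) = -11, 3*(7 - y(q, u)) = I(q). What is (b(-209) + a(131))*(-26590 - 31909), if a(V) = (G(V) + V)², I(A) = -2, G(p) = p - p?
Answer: -1003901339 + 643489*I*√209 ≈ -1.0039e+9 + 9.3028e+6*I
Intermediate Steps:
G(p) = 0
y(q, u) = 23/3 (y(q, u) = 7 - ⅓*(-2) = 7 + ⅔ = 23/3)
b(T) = -11*√T
a(V) = V² (a(V) = (0 + V)² = V²)
(b(-209) + a(131))*(-26590 - 31909) = (-11*I*√209 + 131²)*(-26590 - 31909) = (-11*I*√209 + 17161)*(-58499) = (17161 - 11*I*√209)*(-58499) = -1003901339 + 643489*I*√209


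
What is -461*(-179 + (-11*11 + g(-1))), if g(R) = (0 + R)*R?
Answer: 137839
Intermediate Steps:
g(R) = R² (g(R) = R*R = R²)
-461*(-179 + (-11*11 + g(-1))) = -461*(-179 + (-11*11 + (-1)²)) = -461*(-179 + (-121 + 1)) = -461*(-179 - 120) = -461*(-299) = 137839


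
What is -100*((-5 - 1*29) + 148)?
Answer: -11400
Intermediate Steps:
-100*((-5 - 1*29) + 148) = -100*((-5 - 29) + 148) = -100*(-34 + 148) = -100*114 = -11400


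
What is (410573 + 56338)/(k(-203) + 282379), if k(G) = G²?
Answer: 466911/323588 ≈ 1.4429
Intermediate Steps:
(410573 + 56338)/(k(-203) + 282379) = (410573 + 56338)/((-203)² + 282379) = 466911/(41209 + 282379) = 466911/323588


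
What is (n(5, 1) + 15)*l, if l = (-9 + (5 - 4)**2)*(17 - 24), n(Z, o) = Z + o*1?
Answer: 1176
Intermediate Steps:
n(Z, o) = Z + o
l = 56 (l = (-9 + 1**2)*(-7) = (-9 + 1)*(-7) = -8*(-7) = 56)
(n(5, 1) + 15)*l = ((5 + 1) + 15)*56 = (6 + 15)*56 = 21*56 = 1176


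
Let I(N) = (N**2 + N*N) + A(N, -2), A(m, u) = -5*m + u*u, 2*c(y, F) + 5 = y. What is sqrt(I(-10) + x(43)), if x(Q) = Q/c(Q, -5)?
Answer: 3*sqrt(10279)/19 ≈ 16.008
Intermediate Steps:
c(y, F) = -5/2 + y/2
A(m, u) = u**2 - 5*m (A(m, u) = -5*m + u**2 = u**2 - 5*m)
x(Q) = Q/(-5/2 + Q/2)
I(N) = 4 - 5*N + 2*N**2 (I(N) = (N**2 + N*N) + ((-2)**2 - 5*N) = (N**2 + N**2) + (4 - 5*N) = 2*N**2 + (4 - 5*N) = 4 - 5*N + 2*N**2)
sqrt(I(-10) + x(43)) = sqrt((4 - 5*(-10) + 2*(-10)**2) + 2*43/(-5 + 43)) = sqrt((4 + 50 + 2*100) + 2*43/38) = sqrt((4 + 50 + 200) + 2*43*(1/38)) = sqrt(254 + 43/19) = sqrt(4869/19) = 3*sqrt(10279)/19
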